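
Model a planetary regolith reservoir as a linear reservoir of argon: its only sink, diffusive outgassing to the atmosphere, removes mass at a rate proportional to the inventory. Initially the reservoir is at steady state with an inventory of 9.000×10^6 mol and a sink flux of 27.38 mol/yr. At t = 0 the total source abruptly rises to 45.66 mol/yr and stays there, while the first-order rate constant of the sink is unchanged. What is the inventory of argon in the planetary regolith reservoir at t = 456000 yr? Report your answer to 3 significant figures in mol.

1.35×10^7 mol

τ = M₀/F₀ = 9.000×10^6/27.38 = 328700 yr; rate constant k = 1/τ.
New steady state M_∞ = F₁/k = F₁·τ = 45.66 × 328700 = 1.5009×10^7 mol.
M(t) = M_∞ + (M₀ − M_∞)·e^(−t/τ); t/τ = 456000/328700 = 1.387, so e^(−t/τ) = 0.2498.
M(t) = 1.5009×10^7 − 6.009×10^6 × 0.2498 = 1.3508×10^7 mol.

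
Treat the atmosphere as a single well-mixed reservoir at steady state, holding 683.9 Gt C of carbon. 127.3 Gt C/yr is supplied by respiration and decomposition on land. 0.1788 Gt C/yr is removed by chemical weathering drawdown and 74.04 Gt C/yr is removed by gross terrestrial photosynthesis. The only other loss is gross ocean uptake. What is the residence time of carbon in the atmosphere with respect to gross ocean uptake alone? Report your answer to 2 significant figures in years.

At steady state ΣF_in = ΣF_out.
ΣF_in = 127.30 Gt C/yr.
Gross ocean uptake flux = ΣF_in − (0.1788 + 74.04) = 127.30 − 74.22 = 53.08 Gt C/yr.
τ = M / F = 683.9 / 53.08 = 12.88 yr.

13 yr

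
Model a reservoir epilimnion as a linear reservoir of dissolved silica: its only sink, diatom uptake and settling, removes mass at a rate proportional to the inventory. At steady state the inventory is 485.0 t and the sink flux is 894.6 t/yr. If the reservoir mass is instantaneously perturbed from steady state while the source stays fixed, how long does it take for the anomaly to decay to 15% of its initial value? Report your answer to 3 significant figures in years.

1.03 yr

For a linear reservoir the anomaly decays as exp(−t/τ) with τ = M/F = 485.0/894.6 = 0.5421 yr.
exp(−t/τ) = 0.15 ⇒ t = −τ ln(0.15) = 0.5421 × 1.897 = 1.029 yr.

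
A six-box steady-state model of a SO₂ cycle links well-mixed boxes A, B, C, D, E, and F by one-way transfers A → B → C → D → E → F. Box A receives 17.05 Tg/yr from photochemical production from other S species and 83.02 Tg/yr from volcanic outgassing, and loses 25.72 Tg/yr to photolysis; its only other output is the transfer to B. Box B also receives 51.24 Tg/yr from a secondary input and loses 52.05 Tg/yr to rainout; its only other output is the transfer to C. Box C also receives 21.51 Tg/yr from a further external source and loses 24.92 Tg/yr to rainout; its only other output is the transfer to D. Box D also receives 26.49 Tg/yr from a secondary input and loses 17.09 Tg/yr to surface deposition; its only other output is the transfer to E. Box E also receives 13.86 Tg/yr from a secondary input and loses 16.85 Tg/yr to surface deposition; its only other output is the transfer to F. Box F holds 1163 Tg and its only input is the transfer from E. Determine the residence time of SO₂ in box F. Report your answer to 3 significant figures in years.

Box A: F(A→B) = (17.05 + 83.02) − 25.72 = 74.350 Tg/yr.
Box B: F(B→C) = (74.350 + 51.24) − 52.05 = 73.540 Tg/yr.
Box C: F(C→D) = (73.540 + 21.51) − 24.92 = 70.130 Tg/yr.
Box D: F(D→E) = (70.130 + 26.49) − 17.09 = 79.530 Tg/yr.
Box E: F(E→F) = (79.530 + 13.86) − 16.85 = 76.540 Tg/yr.
Box F throughput = its input = 76.540 Tg/yr; τ = 1163 / 76.540 = 15.19 yr.

15.2 yr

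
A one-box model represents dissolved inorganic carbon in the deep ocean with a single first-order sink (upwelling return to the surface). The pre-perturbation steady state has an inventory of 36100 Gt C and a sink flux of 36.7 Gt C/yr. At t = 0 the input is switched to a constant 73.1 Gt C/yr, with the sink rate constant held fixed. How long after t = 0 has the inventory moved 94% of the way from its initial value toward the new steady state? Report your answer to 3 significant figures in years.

τ = M₀/F₀ = 36100/36.7 = 983.7 yr.
The remaining gap fraction is e^(−t/τ); 94% covered ⇒ e^(−t/τ) = 0.0600.
t = −τ ln(0.0600) = 983.7 × 2.813 = 2767 yr.

2770 yr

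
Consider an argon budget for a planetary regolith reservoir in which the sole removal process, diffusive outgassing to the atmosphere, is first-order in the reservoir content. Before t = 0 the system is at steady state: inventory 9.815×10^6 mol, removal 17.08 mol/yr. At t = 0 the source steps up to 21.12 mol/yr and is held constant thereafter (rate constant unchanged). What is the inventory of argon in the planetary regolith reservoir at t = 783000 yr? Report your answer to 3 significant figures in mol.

Residence time τ = M₀/F₀ = 574600 yr. The eventual steady state is M_∞ = M₀·(F₁/F₀) = 9.815×10^6 × 21.12/17.08 = 1.2137×10^7 mol.
The anomaly ΔM(t) = M(t) − M_∞ decays as ΔM₀·e^(−t/τ) with ΔM₀ = 9.815×10^6 − 1.2137×10^7 = −2.322×10^6 mol.
At t = 783000 yr, e^(−t/τ) = e^(−1.363) = 0.2560, so ΔM = −594300 mol and M = 1.2137×10^7 − 594300 = 1.1542×10^7 mol.

1.15×10^7 mol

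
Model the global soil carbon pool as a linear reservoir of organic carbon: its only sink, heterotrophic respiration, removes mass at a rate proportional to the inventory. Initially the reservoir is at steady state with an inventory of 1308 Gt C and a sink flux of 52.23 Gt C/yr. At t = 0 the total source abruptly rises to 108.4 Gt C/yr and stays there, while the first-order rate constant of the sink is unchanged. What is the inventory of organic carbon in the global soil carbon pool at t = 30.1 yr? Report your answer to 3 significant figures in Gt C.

2290 Gt C

τ = M₀/F₀ = 1308/52.23 = 25.04 yr; rate constant k = 1/τ.
New steady state M_∞ = F₁/k = F₁·τ = 108.4 × 25.04 = 2714.7 Gt C.
M(t) = M_∞ + (M₀ − M_∞)·e^(−t/τ); t/τ = 30.1/25.04 = 1.202, so e^(−t/τ) = 0.3006.
M(t) = 2714.7 − 1407 × 0.3006 = 2291.8 Gt C.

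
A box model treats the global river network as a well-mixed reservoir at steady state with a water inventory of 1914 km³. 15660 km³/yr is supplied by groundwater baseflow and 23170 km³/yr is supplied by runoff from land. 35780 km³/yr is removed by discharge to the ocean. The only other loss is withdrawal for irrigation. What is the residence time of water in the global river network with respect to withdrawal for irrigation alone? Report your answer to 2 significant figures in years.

0.63 yr

At steady state ΣF_in = ΣF_out.
ΣF_in = 15660 + 23170 = 38830 km³/yr.
Withdrawal for irrigation flux = ΣF_in − (35780) = 38830 − 35780 = 3050 km³/yr.
τ = M / F = 1914 / 3050 = 0.6275 yr.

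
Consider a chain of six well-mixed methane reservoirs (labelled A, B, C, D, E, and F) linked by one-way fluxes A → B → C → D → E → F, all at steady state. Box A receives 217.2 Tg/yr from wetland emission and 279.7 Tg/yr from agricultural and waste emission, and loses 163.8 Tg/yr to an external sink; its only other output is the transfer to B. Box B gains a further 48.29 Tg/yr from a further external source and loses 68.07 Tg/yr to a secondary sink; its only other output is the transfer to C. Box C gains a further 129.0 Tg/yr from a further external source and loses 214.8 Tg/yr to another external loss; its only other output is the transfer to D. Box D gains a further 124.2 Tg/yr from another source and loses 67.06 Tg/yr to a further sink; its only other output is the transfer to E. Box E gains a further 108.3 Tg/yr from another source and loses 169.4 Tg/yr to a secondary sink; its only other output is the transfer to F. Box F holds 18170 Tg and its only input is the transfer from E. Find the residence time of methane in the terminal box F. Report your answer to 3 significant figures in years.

Box A: F(A→B) = (217.2 + 279.7) − 163.8 = 333.10 Tg/yr.
Box B: F(B→C) = (333.10 + 48.29) − 68.07 = 313.32 Tg/yr.
Box C: F(C→D) = (313.32 + 129.0) − 214.8 = 227.52 Tg/yr.
Box D: F(D→E) = (227.52 + 124.2) − 67.06 = 284.66 Tg/yr.
Box E: F(E→F) = (284.66 + 108.3) − 169.4 = 223.56 Tg/yr.
Box F throughput = its input = 223.56 Tg/yr; τ = 18170 / 223.56 = 81.28 yr.

81.3 yr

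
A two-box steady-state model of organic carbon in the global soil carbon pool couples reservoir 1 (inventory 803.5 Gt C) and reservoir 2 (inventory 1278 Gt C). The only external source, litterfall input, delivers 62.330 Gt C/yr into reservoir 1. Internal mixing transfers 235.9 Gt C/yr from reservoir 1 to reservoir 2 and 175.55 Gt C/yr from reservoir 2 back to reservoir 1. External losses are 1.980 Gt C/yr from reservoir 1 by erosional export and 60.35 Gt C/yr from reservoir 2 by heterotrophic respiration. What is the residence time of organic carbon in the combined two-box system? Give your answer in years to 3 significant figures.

Treat the two boxes together as one reservoir: the mixing fluxes between them are internal recycling, so τ = ΣM / Σ(external losses).
M_total = 803.5 + 1278 = 2081.5 Gt C.
ΣF_external_out = 1.980 + 60.35 = 62.330 Gt C/yr.
τ = M_total / ΣF_ext = 2081.5 / 62.330 = 33.39 yr.

33.4 yr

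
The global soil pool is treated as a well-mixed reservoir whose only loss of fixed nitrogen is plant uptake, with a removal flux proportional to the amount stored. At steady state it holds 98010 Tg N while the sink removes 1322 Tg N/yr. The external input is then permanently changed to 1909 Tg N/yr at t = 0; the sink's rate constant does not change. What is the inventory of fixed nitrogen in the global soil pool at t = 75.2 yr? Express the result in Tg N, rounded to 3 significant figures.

126000 Tg N

τ = M₀/F₀ = 98010/1322 = 74.14 yr; rate constant k = 1/τ.
New steady state M_∞ = F₁/k = F₁·τ = 1909 × 74.14 = 141530 Tg N.
M(t) = M_∞ + (M₀ − M_∞)·e^(−t/τ); t/τ = 75.2/74.14 = 1.014, so e^(−t/τ) = 0.3626.
M(t) = 141530 − 43520 × 0.3626 = 125750 Tg N.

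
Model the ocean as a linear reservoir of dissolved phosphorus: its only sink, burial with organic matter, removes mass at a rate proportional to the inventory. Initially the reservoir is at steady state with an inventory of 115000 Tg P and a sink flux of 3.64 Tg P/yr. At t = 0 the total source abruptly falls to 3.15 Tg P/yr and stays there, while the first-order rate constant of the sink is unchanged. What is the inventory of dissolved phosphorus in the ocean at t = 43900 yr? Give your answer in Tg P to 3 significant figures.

103000 Tg P

Residence time τ = M₀/F₀ = 31590 yr. The eventual steady state is M_∞ = M₀·(F₁/F₀) = 115000 × 3.15/3.64 = 99519 Tg P.
The anomaly ΔM(t) = M(t) − M_∞ decays as ΔM₀·e^(−t/τ) with ΔM₀ = 115000 − 99519 = 15480 Tg P.
At t = 43900 yr, e^(−t/τ) = e^(−1.390) = 0.2492, so ΔM = 3858 Tg P and M = 99519 + 3858 = 103380 Tg P.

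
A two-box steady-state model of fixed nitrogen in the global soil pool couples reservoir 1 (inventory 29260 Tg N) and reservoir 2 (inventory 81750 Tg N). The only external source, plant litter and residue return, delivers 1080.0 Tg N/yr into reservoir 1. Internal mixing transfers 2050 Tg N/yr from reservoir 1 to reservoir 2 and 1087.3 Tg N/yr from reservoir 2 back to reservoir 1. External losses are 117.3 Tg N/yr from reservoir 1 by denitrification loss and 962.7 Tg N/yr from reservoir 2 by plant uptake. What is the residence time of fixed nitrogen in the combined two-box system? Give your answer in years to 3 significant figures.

For the system as a whole, the A↔B exchange is internal and contributes nothing to the throughput; only the external sinks remove mass.
M_total = 29260 + 81750 = 111010 Tg N.
ΣF_external_out = 117.3 + 962.7 = 1080.0 Tg N/yr.
τ = M_total / ΣF_ext = 111010 / 1080.0 = 102.8 yr.

103 yr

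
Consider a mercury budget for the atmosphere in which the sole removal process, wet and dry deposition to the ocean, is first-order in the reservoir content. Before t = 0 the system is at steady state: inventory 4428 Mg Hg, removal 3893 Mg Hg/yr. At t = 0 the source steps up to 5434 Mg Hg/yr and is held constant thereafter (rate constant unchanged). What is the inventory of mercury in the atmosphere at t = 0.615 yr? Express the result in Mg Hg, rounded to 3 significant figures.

5160 Mg Hg

τ = M₀/F₀ = 4428/3893 = 1.137 yr; rate constant k = 1/τ.
New steady state M_∞ = F₁/k = F₁·τ = 5434 × 1.137 = 6180.8 Mg Hg.
M(t) = M_∞ + (M₀ − M_∞)·e^(−t/τ); t/τ = 0.615/1.137 = 0.5407, so e^(−t/τ) = 0.5823.
M(t) = 6180.8 − 1753 × 0.5823 = 5160.1 Mg Hg.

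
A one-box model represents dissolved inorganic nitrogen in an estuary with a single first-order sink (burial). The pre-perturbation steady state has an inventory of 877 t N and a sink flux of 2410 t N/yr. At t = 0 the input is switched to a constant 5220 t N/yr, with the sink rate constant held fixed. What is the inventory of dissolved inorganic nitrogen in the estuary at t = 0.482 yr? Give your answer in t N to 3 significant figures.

1630 t N

τ = M₀/F₀ = 877/2410 = 0.3639 yr; rate constant k = 1/τ.
New steady state M_∞ = F₁/k = F₁·τ = 5220 × 0.3639 = 1899.6 t N.
M(t) = M_∞ + (M₀ − M_∞)·e^(−t/τ); t/τ = 0.482/0.3639 = 1.325, so e^(−t/τ) = 0.2659.
M(t) = 1899.6 − 1023 × 0.2659 = 1627.6 t N.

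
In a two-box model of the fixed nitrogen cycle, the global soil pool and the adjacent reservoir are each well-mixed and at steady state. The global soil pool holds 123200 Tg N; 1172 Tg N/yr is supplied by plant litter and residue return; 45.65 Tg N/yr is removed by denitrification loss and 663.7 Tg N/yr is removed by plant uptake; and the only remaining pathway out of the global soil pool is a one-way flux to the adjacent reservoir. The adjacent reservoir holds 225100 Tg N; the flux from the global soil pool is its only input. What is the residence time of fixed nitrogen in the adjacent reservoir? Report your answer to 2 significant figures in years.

490 yr

Balance the global soil pool: ΣF_in = 1172.0 Tg N/yr.
Flux to the adjacent reservoir = ΣF_in − (45.65 + 663.7) = 462.65 Tg N/yr.
At steady state the output of the adjacent reservoir equals its input, 462.65 Tg N/yr.
τ = M / F = 225100 / 462.65 = 486.5 yr.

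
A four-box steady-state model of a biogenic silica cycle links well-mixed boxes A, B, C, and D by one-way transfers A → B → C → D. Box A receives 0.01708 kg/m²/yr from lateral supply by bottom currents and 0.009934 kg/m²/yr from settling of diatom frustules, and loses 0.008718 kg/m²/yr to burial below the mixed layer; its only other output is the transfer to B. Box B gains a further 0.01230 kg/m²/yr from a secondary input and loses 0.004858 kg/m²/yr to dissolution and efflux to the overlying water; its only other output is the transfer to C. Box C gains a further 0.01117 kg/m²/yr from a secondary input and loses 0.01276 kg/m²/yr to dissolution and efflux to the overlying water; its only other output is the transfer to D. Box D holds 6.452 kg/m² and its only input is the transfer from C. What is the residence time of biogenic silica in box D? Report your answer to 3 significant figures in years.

267 yr

Box A: F(A→B) = (0.01708 + 0.009934) − 0.008718 = 0.018296 kg/m²/yr.
Box B: F(B→C) = (0.018296 + 0.01230) − 0.004858 = 0.025738 kg/m²/yr.
Box C: F(C→D) = (0.025738 + 0.01117) − 0.01276 = 0.024148 kg/m²/yr.
Box D throughput = its input = 0.024148 kg/m²/yr; τ = 6.452 / 0.024148 = 267.2 yr.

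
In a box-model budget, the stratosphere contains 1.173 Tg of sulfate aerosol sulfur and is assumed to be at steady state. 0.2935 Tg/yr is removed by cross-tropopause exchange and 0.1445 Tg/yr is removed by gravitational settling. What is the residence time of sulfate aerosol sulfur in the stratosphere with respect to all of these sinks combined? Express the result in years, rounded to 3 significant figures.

Total removal flux = 0.2935 + 0.1445 = 0.43800 Tg/yr.
τ = M / ΣF_out = 1.173 / 0.43800 = 2.678 yr.

2.68 yr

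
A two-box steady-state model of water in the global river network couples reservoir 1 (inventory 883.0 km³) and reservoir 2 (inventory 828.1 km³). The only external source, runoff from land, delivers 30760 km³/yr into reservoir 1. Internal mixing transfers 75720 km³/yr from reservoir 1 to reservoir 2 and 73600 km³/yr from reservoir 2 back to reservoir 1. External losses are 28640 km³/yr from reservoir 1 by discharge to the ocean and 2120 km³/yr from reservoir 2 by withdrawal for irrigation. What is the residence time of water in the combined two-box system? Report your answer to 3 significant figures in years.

Residence time in the combined system uses the total inventory and the total *external* removal — internal exchanges between the two boxes cancel.
M_total = 883.0 + 828.1 = 1711.1 km³.
ΣF_external_out = 28640 + 2120 = 30760 km³/yr.
τ = M_total / ΣF_ext = 1711.1 / 30760 = 0.05563 yr.

0.0556 yr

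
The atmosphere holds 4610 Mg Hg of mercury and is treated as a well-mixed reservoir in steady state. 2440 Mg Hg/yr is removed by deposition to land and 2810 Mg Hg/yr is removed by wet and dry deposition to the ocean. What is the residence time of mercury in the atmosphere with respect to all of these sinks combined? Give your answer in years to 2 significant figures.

0.88 yr

Total removal flux = 2440 + 2810 = 5250.0 Mg Hg/yr.
τ = M / ΣF_out = 4610 / 5250.0 = 0.8781 yr.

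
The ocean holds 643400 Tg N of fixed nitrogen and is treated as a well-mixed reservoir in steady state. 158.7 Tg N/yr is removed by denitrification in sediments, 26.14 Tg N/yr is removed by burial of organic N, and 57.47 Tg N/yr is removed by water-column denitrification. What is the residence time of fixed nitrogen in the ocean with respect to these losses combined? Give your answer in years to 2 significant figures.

2700 yr

Total removal = 158.7 + 26.14 + 57.47 = 242.31 Tg N/yr.
τ = M / ΣF_out = 643400 / 242.31 = 2655 yr.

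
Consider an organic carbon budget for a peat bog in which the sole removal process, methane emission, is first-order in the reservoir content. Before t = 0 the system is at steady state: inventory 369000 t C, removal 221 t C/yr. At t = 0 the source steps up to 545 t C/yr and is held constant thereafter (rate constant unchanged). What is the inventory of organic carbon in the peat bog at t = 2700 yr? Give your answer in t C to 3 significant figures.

Residence time τ = M₀/F₀ = 1670 yr. The eventual steady state is M_∞ = M₀·(F₁/F₀) = 369000 × 545/221 = 909980 t C.
The anomaly ΔM(t) = M(t) − M_∞ decays as ΔM₀·e^(−t/τ) with ΔM₀ = 369000 − 909980 = −541000 t C.
At t = 2700 yr, e^(−t/τ) = e^(−1.617) = 0.1985, so ΔM = −107400 t C and M = 909980 − 107400 = 802600 t C.

803000 t C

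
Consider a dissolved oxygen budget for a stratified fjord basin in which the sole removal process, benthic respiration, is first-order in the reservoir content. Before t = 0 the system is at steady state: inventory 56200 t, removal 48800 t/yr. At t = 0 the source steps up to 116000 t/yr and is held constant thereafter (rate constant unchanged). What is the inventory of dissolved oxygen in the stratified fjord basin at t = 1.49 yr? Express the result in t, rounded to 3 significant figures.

112000 t

τ = M₀/F₀ = 56200/48800 = 1.152 yr; rate constant k = 1/τ.
New steady state M_∞ = F₁/k = F₁·τ = 116000 × 1.152 = 133590 t.
M(t) = M_∞ + (M₀ − M_∞)·e^(−t/τ); t/τ = 1.49/1.152 = 1.294, so e^(−t/τ) = 0.2742.
M(t) = 133590 − 77390 × 0.2742 = 112370 t.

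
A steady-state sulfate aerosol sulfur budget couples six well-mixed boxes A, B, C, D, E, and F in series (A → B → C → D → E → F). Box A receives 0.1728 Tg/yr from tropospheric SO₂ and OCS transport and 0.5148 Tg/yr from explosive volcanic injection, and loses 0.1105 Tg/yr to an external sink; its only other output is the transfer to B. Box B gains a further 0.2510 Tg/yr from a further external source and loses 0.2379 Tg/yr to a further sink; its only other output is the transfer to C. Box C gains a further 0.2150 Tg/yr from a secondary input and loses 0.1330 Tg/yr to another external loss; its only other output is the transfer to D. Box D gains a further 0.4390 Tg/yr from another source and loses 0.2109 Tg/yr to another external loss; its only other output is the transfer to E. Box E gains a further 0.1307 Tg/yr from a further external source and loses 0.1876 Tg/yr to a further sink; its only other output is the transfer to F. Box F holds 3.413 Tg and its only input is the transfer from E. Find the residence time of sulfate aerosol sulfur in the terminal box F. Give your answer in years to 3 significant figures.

Box A: F(A→B) = (0.1728 + 0.5148) − 0.1105 = 0.57710 Tg/yr.
Box B: F(B→C) = (0.57710 + 0.2510) − 0.2379 = 0.59020 Tg/yr.
Box C: F(C→D) = (0.59020 + 0.2150) − 0.1330 = 0.67220 Tg/yr.
Box D: F(D→E) = (0.67220 + 0.4390) − 0.2109 = 0.90030 Tg/yr.
Box E: F(E→F) = (0.90030 + 0.1307) − 0.1876 = 0.84340 Tg/yr.
Box F throughput = its input = 0.84340 Tg/yr; τ = 3.413 / 0.84340 = 4.047 yr.

4.05 yr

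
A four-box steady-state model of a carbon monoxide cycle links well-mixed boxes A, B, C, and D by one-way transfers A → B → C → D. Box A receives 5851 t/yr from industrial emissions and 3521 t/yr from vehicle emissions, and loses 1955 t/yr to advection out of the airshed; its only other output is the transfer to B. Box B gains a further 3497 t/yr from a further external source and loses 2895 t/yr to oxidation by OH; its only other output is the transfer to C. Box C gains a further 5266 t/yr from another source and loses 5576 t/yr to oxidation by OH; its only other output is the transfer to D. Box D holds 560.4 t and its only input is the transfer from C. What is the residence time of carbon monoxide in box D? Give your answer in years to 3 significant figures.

0.0727 yr

Box A: F(A→B) = (5851 + 3521) − 1955 = 7417.0 t/yr.
Box B: F(B→C) = (7417.0 + 3497) − 2895 = 8019.0 t/yr.
Box C: F(C→D) = (8019.0 + 5266) − 5576 = 7709.0 t/yr.
Box D throughput = its input = 7709.0 t/yr; τ = 560.4 / 7709.0 = 0.07269 yr.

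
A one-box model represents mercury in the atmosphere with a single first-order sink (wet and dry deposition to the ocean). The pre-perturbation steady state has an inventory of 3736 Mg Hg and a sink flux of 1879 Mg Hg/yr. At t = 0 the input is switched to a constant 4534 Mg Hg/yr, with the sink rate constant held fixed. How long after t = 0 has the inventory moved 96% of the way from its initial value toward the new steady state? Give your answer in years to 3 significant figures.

6.40 yr

τ = M₀/F₀ = 3736/1879 = 1.988 yr.
The remaining gap fraction is e^(−t/τ); 96% covered ⇒ e^(−t/τ) = 0.0400.
t = −τ ln(0.0400) = 1.988 × 3.219 = 6.400 yr.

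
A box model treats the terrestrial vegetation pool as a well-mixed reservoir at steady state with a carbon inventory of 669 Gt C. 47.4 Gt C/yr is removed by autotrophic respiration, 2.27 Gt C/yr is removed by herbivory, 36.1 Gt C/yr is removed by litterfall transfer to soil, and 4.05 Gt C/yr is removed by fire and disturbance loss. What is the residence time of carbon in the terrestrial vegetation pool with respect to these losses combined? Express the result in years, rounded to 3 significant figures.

7.45 yr

Total removal = 47.40 + 2.270 + 36.10 + 4.050 = 89.820 Gt C/yr.
τ = M / ΣF_out = 669 / 89.820 = 7.448 yr.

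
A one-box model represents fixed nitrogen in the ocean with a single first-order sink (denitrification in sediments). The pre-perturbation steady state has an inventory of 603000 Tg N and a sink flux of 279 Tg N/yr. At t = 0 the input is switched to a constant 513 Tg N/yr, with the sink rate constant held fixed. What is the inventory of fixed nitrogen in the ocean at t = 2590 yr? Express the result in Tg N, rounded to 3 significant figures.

956000 Tg N

The sink rate constant is k = F₀/M₀ = 279/603000 = 0.0004627 yr⁻¹.
Solving dM/dt = F₁ − kM with M(0) = M₀ gives M(t) = F₁/k + (M₀ − F₁/k)·e^(−kt).
F₁/k = 513/0.0004627 = 1.1087×10^6 Tg N; kt = 0.0004627 × 2590 = 1.198, e^(−kt) = 0.3017.
M(2590) = 1.1087×10^6 + (603000 − 1.1087×10^6) × 0.3017 = 1.1087×10^6 − 152600 = 956170 Tg N.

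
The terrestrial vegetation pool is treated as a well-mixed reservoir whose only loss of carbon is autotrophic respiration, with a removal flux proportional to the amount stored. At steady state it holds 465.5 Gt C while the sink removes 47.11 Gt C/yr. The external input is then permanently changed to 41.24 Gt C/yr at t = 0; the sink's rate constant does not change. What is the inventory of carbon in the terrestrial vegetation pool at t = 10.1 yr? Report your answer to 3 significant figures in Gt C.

The sink rate constant is k = F₀/M₀ = 47.11/465.5 = 0.1012 yr⁻¹.
Solving dM/dt = F₁ − kM with M(0) = M₀ gives M(t) = F₁/k + (M₀ − F₁/k)·e^(−kt).
F₁/k = 41.24/0.1012 = 407.50 Gt C; kt = 0.1012 × 10.1 = 1.022, e^(−kt) = 0.3598.
M(10.1) = 407.50 + (465.5 − 407.50) × 0.3598 = 407.50 + 20.87 = 428.37 Gt C.

428 Gt C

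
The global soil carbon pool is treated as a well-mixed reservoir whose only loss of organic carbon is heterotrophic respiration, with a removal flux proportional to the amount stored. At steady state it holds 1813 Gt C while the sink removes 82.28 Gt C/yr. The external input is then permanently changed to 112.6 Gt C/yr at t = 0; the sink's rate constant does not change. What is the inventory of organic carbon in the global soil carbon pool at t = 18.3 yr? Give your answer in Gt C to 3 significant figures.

2190 Gt C

Residence time τ = M₀/F₀ = 22.03 yr. The eventual steady state is M_∞ = M₀·(F₁/F₀) = 1813 × 112.6/82.28 = 2481.1 Gt C.
The anomaly ΔM(t) = M(t) − M_∞ decays as ΔM₀·e^(−t/τ) with ΔM₀ = 1813 − 2481.1 = −668.1 Gt C.
At t = 18.3 yr, e^(−t/τ) = e^(−0.8305) = 0.4358, so ΔM = −291.2 Gt C and M = 2481.1 − 291.2 = 2189.9 Gt C.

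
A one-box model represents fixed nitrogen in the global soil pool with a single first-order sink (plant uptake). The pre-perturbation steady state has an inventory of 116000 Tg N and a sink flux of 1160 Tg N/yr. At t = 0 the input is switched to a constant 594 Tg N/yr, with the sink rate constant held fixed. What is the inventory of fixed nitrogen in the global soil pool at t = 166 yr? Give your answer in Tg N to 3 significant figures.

70200 Tg N

Residence time τ = M₀/F₀ = 100.0 yr. The eventual steady state is M_∞ = M₀·(F₁/F₀) = 116000 × 594/1160 = 59400 Tg N.
The anomaly ΔM(t) = M(t) − M_∞ decays as ΔM₀·e^(−t/τ) with ΔM₀ = 116000 − 59400 = 56600 Tg N.
At t = 166 yr, e^(−t/τ) = e^(−1.660) = 0.1901, so ΔM = 10760 Tg N and M = 59400 + 10760 = 70162 Tg N.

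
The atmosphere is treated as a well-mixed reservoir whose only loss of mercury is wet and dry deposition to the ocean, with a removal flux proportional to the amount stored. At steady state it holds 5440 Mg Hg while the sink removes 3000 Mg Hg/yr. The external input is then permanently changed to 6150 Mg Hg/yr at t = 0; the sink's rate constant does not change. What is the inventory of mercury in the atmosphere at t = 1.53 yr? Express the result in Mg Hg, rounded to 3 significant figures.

The sink rate constant is k = F₀/M₀ = 3000/5440 = 0.5515 yr⁻¹.
Solving dM/dt = F₁ − kM with M(0) = M₀ gives M(t) = F₁/k + (M₀ − F₁/k)·e^(−kt).
F₁/k = 6150/0.5515 = 11152 Mg Hg; kt = 0.5515 × 1.53 = 0.8438, e^(−kt) = 0.4301.
M(1.53) = 11152 + (5440 − 11152) × 0.4301 = 11152 − 2457 = 8695.3 Mg Hg.

8700 Mg Hg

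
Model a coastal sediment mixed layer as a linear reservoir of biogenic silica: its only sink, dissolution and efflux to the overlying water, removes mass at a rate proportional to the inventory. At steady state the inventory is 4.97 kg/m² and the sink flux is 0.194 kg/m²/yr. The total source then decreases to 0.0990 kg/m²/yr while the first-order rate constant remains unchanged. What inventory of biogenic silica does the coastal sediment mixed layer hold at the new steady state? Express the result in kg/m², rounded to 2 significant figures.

Rate constant k = F/M = 0.194 / 4.97 = 0.03903 yr⁻¹.
At the new steady state, source = k·M_new ⇒ M_new = 0.0990 / 0.03903 = 2.536 kg/m².
(Equivalently M_new = M × F_new/F_old = 4.97 × 0.0990/0.194.)

2.5 kg/m²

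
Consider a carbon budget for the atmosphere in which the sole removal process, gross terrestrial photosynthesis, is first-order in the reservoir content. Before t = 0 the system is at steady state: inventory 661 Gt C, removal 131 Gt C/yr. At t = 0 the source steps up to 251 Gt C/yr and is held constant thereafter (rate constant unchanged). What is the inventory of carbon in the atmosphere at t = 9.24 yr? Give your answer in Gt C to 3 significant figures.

1170 Gt C

τ = M₀/F₀ = 661/131 = 5.046 yr; rate constant k = 1/τ.
New steady state M_∞ = F₁/k = F₁·τ = 251 × 5.046 = 1266.5 Gt C.
M(t) = M_∞ + (M₀ − M_∞)·e^(−t/τ); t/τ = 9.24/5.046 = 1.831, so e^(−t/τ) = 0.1602.
M(t) = 1266.5 − 605.5 × 0.1602 = 1169.5 Gt C.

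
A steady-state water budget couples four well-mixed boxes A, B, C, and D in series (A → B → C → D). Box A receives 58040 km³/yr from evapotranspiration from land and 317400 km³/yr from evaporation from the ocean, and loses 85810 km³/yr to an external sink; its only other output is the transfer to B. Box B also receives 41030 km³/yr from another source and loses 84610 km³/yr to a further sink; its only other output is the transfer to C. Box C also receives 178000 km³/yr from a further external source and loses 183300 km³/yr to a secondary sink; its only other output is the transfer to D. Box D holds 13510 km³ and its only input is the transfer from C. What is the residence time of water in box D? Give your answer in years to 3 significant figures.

0.0561 yr

Box A: F(A→B) = (58040 + 317400) − 85810 = 289630 km³/yr.
Box B: F(B→C) = (289630 + 41030) − 84610 = 246050 km³/yr.
Box C: F(C→D) = (246050 + 178000) − 183300 = 240750 km³/yr.
Box D throughput = its input = 240750 km³/yr; τ = 13510 / 240750 = 0.05612 yr.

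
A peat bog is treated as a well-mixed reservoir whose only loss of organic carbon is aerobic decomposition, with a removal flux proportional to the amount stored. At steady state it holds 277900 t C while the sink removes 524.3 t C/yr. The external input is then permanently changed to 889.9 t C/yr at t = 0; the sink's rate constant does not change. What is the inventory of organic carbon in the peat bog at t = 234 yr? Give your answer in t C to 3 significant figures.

The sink rate constant is k = F₀/M₀ = 524.3/277900 = 0.001887 yr⁻¹.
Solving dM/dt = F₁ − kM with M(0) = M₀ gives M(t) = F₁/k + (M₀ − F₁/k)·e^(−kt).
F₁/k = 889.9/0.001887 = 471680 t C; kt = 0.001887 × 234 = 0.4415, e^(−kt) = 0.6431.
M(234) = 471680 + (277900 − 471680) × 0.6431 = 471680 − 124600 = 347060 t C.

347000 t C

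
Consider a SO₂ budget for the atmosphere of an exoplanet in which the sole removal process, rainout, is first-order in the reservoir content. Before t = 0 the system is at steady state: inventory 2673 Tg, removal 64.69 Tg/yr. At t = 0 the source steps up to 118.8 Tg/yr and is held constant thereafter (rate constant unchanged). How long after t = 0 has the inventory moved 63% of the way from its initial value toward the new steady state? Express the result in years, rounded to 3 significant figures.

τ = M₀/F₀ = 2673/64.69 = 41.32 yr.
The remaining gap fraction is e^(−t/τ); 63% covered ⇒ e^(−t/τ) = 0.370.
t = −τ ln(0.370) = 41.32 × 0.9943 = 41.08 yr.

41.1 yr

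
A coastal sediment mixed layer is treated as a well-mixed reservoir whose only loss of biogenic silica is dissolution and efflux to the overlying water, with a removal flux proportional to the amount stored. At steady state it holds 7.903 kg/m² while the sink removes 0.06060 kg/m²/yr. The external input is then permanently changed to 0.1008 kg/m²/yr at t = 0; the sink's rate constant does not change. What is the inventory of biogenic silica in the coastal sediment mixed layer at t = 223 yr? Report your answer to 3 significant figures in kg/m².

Residence time τ = M₀/F₀ = 130.4 yr. The eventual steady state is M_∞ = M₀·(F₁/F₀) = 7.903 × 0.1008/0.06060 = 13.146 kg/m².
The anomaly ΔM(t) = M(t) − M_∞ decays as ΔM₀·e^(−t/τ) with ΔM₀ = 7.903 − 13.146 = −5.243 kg/m².
At t = 223 yr, e^(−t/τ) = e^(−1.710) = 0.1809, so ΔM = −0.9482 kg/m² and M = 13.146 − 0.9482 = 12.197 kg/m².

12.2 kg/m²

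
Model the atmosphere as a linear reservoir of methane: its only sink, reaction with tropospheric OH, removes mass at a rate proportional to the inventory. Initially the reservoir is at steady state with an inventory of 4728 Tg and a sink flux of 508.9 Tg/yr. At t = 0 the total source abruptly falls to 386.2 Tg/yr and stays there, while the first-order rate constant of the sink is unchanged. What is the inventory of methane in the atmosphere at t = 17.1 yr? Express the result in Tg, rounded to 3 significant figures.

3770 Tg

The sink rate constant is k = F₀/M₀ = 508.9/4728 = 0.1076 yr⁻¹.
Solving dM/dt = F₁ − kM with M(0) = M₀ gives M(t) = F₁/k + (M₀ − F₁/k)·e^(−kt).
F₁/k = 386.2/0.1076 = 3588.0 Tg; kt = 0.1076 × 17.1 = 1.841, e^(−kt) = 0.1587.
M(17.1) = 3588.0 + (4728 − 3588.0) × 0.1587 = 3588.0 + 180.9 = 3769.0 Tg.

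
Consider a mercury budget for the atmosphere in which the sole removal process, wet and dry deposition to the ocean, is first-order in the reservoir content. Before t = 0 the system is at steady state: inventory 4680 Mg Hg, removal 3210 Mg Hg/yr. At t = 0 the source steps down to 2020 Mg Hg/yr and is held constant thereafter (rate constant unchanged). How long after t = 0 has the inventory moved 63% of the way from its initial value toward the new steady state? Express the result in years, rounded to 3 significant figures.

τ = M₀/F₀ = 4680/3210 = 1.458 yr.
The remaining gap fraction is e^(−t/τ); 63% covered ⇒ e^(−t/τ) = 0.370.
t = −τ ln(0.370) = 1.458 × 0.9943 = 1.450 yr.

1.45 yr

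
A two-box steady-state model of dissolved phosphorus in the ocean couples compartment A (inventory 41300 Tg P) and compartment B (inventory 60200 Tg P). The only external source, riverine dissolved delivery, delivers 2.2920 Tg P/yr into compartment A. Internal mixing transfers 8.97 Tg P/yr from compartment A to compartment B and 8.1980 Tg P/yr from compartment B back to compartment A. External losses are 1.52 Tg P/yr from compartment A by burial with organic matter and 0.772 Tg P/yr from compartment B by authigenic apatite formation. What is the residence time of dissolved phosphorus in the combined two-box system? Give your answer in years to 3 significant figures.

44300 yr

Residence time in the combined system uses the total inventory and the total *external* removal — internal exchanges between the two boxes cancel.
M_total = 41300 + 60200 = 101500 Tg P.
ΣF_external_out = 1.52 + 0.772 = 2.2920 Tg P/yr.
τ = M_total / ΣF_ext = 101500 / 2.2920 = 44280 yr.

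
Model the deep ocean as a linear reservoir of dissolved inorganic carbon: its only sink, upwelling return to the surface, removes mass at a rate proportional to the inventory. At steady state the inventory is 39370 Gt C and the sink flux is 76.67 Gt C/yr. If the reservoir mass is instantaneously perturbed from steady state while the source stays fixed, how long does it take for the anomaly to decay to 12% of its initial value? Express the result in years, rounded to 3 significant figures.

For a linear reservoir the anomaly decays as exp(−t/τ) with τ = M/F = 39370/76.67 = 513.5 yr.
exp(−t/τ) = 0.12 ⇒ t = −τ ln(0.12) = 513.5 × 2.120 = 1089 yr.

1090 yr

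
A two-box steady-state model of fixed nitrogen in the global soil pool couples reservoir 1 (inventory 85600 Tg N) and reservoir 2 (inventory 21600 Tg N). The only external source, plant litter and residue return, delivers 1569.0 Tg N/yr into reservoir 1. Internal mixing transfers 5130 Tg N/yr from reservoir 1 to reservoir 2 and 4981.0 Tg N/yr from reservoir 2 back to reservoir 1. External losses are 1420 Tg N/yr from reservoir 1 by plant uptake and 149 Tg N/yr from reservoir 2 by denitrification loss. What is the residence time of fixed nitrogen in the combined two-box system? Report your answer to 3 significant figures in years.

68.3 yr

Residence time in the combined system uses the total inventory and the total *external* removal — internal exchanges between the two boxes cancel.
M_total = 85600 + 21600 = 107200 Tg N.
ΣF_external_out = 1420 + 149 = 1569.0 Tg N/yr.
τ = M_total / ΣF_ext = 107200 / 1569.0 = 68.32 yr.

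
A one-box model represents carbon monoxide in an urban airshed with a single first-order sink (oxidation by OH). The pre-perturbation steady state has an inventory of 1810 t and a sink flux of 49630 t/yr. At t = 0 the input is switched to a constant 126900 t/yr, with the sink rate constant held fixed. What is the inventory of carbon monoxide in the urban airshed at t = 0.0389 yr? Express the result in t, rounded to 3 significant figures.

3660 t

The sink rate constant is k = F₀/M₀ = 49630/1810 = 27.42 yr⁻¹.
Solving dM/dt = F₁ − kM with M(0) = M₀ gives M(t) = F₁/k + (M₀ − F₁/k)·e^(−kt).
F₁/k = 126900/27.42 = 4628.0 t; kt = 27.42 × 0.0389 = 1.067, e^(−kt) = 0.3442.
M(0.0389) = 4628.0 + (1810 − 4628.0) × 0.3442 = 4628.0 − 969.9 = 3658.2 t.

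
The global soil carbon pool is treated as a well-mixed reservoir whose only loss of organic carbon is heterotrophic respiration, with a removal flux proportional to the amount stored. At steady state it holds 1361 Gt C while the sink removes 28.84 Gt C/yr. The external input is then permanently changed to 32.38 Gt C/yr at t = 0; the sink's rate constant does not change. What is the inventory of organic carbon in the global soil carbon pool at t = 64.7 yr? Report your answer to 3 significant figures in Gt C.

1490 Gt C

τ = M₀/F₀ = 1361/28.84 = 47.19 yr; rate constant k = 1/τ.
New steady state M_∞ = F₁/k = F₁·τ = 32.38 × 47.19 = 1528.1 Gt C.
M(t) = M_∞ + (M₀ − M_∞)·e^(−t/τ); t/τ = 64.7/47.19 = 1.371, so e^(−t/τ) = 0.2538.
M(t) = 1528.1 − 167.1 × 0.2538 = 1485.7 Gt C.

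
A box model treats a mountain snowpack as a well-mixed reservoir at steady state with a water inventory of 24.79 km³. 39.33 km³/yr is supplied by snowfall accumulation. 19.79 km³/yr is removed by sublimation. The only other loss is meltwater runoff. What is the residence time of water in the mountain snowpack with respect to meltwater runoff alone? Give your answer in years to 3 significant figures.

1.27 yr

At steady state ΣF_in = ΣF_out.
ΣF_in = 39.330 km³/yr.
Meltwater runoff flux = ΣF_in − (19.79) = 39.330 − 19.79 = 19.54 km³/yr.
τ = M / F = 24.79 / 19.54 = 1.269 yr.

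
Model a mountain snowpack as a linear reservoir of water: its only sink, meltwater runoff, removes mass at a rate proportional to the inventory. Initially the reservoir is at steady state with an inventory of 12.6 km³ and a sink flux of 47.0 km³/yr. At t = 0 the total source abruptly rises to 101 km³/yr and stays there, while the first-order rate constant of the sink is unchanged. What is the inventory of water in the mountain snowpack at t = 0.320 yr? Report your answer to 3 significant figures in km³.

The sink rate constant is k = F₀/M₀ = 47.0/12.6 = 3.730 yr⁻¹.
Solving dM/dt = F₁ − kM with M(0) = M₀ gives M(t) = F₁/k + (M₀ − F₁/k)·e^(−kt).
F₁/k = 101/3.730 = 27.077 km³; kt = 3.730 × 0.320 = 1.194, e^(−kt) = 0.3031.
M(0.320) = 27.077 + (12.6 − 27.077) × 0.3031 = 27.077 − 4.388 = 22.689 km³.

22.7 km³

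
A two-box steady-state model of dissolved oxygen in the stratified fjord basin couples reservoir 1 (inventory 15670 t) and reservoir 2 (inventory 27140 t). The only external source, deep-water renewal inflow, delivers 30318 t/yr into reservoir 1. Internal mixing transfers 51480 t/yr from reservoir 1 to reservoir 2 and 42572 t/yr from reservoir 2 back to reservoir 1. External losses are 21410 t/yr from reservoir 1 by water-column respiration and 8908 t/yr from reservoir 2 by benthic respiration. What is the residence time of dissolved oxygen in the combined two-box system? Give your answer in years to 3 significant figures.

1.41 yr

For the system as a whole, the A↔B exchange is internal and contributes nothing to the throughput; only the external sinks remove mass.
M_total = 15670 + 27140 = 42810 t.
ΣF_external_out = 21410 + 8908 = 30318 t/yr.
τ = M_total / ΣF_ext = 42810 / 30318 = 1.412 yr.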